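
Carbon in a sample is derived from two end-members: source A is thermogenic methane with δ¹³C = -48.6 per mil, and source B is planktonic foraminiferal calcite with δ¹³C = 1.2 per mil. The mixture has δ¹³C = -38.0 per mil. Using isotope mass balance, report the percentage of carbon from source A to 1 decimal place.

δ_mix = f_A·δ_A + (1 − f_A)·δ_B  ⇒  f_A = (δ_mix − δ_B)/(δ_A − δ_B)
f_A = (-38.0 − (1.2)) / (-48.6 − (1.2))
f_A = -39.2 / -49.8 = 0.7871

78.7%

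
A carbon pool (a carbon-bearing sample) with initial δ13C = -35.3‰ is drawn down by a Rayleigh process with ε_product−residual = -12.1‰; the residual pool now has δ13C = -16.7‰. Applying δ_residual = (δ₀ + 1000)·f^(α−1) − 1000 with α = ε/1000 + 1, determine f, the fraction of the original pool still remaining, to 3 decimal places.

α − 1 = ε/1000 = -0.0121
(δ_res + 1000)/(δ₀ + 1000) = (-16.7 + 1000)/(-35.3 + 1000) = 983.3/964.7 = 1.019281
f = 1.019281^(1/-0.0121) = exp(ln(1.019281)/-0.0121) = exp(0.01910/-0.0121)
f = exp(-1.5783) = 0.2063

0.206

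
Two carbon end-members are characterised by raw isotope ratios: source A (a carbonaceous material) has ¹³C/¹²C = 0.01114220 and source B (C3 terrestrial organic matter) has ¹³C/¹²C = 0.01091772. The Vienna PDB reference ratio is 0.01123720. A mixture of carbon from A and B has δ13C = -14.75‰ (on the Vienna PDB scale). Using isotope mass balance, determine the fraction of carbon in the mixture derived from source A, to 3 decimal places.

δ_A = (0.01114220/0.01123720 − 1)×1000 = (0.991546 − 1)×1000 = -8.454‰
δ_B = (0.01091772/0.01123720 − 1)×1000 = (0.971569 − 1)×1000 = -28.431‰
f_A = (δ_mix − δ_B)/(δ_A − δ_B) = (-14.75 − (-28.431))/(-8.454 − (-28.431))
f_A = 13.681 / 19.977 = 0.6848

0.685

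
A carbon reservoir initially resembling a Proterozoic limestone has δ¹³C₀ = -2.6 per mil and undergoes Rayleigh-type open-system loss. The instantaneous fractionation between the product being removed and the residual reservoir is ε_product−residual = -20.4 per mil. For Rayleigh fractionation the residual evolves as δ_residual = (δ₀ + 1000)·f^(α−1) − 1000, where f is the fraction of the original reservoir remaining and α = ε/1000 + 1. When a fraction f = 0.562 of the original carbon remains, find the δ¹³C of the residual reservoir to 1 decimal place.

9.2 per mil

Rayleigh residual: δ_res = (δ₀ + 1000)·f^(α−1) − 1000
α = ε/1000 + 1 = 0.97960, so α − 1 = -0.02040
f^(α−1) = 0.562^(-0.02040) = 1.011825
δ_res = (-2.6 + 1000) × 1.011825 − 1000 = 1009.194 − 1000 = 9.19 per mil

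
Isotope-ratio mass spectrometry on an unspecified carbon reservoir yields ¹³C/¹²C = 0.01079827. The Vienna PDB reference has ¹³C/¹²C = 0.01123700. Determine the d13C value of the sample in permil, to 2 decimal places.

-39.04 permil

d13C = (R_sample / R_standard − 1) × 1000
R_sample / R_standard = 0.01079827 / 0.01123700 = 0.960957
d13C = (0.960957 − 1) × 1000 = -39.043 permil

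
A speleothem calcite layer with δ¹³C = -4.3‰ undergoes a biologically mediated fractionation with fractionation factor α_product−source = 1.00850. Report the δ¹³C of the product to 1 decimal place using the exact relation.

δ_product = (δ_source + 1000)·α − 1000
δ_product = (-4.3 + 1000) × 1.00850 − 1000
δ_product = 1004.163 − 1000 = 4.16‰

4.2‰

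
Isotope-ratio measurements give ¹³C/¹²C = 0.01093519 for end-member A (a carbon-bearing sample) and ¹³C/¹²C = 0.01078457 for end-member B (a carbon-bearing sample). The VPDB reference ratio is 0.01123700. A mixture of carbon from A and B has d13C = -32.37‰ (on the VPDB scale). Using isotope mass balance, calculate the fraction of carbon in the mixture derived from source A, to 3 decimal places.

δ_A = (0.01093519/0.01123700 − 1)×1000 = (0.973141 − 1)×1000 = -26.859‰
δ_B = (0.01078457/0.01123700 − 1)×1000 = (0.959737 − 1)×1000 = -40.263‰
f_A = (δ_mix − δ_B)/(δ_A − δ_B) = (-32.37 − (-40.263))/(-26.859 − (-40.263))
f_A = 7.893 / 13.404 = 0.5888

0.589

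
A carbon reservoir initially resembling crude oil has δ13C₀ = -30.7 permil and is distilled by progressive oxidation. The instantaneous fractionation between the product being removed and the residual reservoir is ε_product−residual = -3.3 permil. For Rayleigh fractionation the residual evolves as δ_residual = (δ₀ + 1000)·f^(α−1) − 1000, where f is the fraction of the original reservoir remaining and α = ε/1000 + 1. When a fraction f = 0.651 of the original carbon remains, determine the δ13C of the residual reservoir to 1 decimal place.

-29.3 permil

Rayleigh residual: δ_res = (δ₀ + 1000)·f^(α−1) − 1000
α = ε/1000 + 1 = 0.99670, so α − 1 = -0.00330
f^(α−1) = 0.651^(-0.00330) = 1.001418
δ_res = (-30.7 + 1000) × 1.001418 − 1000 = 970.674 − 1000 = -29.33 permil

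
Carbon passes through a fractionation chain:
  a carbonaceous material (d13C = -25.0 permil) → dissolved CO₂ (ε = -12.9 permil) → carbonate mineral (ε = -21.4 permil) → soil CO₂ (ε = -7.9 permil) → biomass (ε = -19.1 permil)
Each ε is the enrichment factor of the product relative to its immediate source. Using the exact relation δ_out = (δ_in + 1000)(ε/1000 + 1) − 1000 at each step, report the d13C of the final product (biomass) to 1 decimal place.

step 1: δ = (-25.00 + 1000)·(-12.9/1000 + 1) − 1000 = -37.58 permil
step 2: δ = (-37.58 + 1000)·(-21.4/1000 + 1) − 1000 = -58.17 permil
step 3: δ = (-58.17 + 1000)·(-7.9/1000 + 1) − 1000 = -65.61 permil
step 4: δ = (-65.61 + 1000)·(-19.1/1000 + 1) − 1000 = -83.46 permil

-83.5 permil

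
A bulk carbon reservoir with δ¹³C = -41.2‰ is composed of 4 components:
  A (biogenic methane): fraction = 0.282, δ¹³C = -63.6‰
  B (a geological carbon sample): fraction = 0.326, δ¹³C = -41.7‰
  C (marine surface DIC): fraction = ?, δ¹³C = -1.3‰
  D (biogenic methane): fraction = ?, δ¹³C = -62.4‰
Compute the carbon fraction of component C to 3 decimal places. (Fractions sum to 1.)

Let f_C and f_D be the unknown fractions; fractions sum to 1 so f_C + f_D = 0.392.
Mass balance: Σ fᵢ·δᵢ = δ_bulk ⇒ f_C·(-1.3) + f_D·(-62.4) = -41.2 − (-31.529) = -9.671
Substitute f_D = 0.392 − f_C:
f_C·(-1.3 − -62.4) = -9.671 − 0.392×(-62.4) = 14.790
f_C = 14.790 / 61.1 = 0.2421

0.242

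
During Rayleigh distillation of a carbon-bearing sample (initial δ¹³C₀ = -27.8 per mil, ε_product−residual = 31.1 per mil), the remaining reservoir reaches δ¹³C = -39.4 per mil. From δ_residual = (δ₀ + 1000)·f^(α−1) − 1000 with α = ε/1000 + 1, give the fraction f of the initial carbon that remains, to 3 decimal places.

α − 1 = ε/1000 = 0.0311
(δ_res + 1000)/(δ₀ + 1000) = (-39.4 + 1000)/(-27.8 + 1000) = 960.6/972.2 = 0.988068
f = 0.988068^(1/0.0311) = exp(ln(0.988068)/0.0311) = exp(-0.01200/0.0311)
f = exp(-0.3860) = 0.6798

0.680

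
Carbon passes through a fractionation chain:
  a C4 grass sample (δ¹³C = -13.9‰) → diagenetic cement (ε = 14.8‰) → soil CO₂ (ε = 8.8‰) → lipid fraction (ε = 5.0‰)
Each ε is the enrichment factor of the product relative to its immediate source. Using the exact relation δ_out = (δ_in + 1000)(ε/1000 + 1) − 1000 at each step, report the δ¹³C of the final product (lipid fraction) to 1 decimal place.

step 1: δ = (-13.90 + 1000)·(14.8/1000 + 1) − 1000 = 0.69‰
step 2: δ = (0.69 + 1000)·(8.8/1000 + 1) − 1000 = 9.50‰
step 3: δ = (9.50 + 1000)·(5.0/1000 + 1) − 1000 = 14.55‰

14.5‰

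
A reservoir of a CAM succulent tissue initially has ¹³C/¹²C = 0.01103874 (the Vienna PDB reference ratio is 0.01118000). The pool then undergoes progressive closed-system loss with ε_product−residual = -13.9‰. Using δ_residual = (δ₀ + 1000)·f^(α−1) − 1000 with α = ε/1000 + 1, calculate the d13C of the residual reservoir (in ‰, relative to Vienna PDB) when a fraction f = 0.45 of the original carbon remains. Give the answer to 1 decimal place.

-1.6‰

δ₀ = (0.01103874/0.01118000 − 1)×1000 = (0.987365 − 1)×1000 = -12.635‰
α − 1 = ε/1000 = -0.0139
f^(α−1) = 0.45^(-0.0139) = 1.011161
δ_res = (-12.635 + 1000) × 1.011161 − 1000 = 998.385 − 1000 = -1.62‰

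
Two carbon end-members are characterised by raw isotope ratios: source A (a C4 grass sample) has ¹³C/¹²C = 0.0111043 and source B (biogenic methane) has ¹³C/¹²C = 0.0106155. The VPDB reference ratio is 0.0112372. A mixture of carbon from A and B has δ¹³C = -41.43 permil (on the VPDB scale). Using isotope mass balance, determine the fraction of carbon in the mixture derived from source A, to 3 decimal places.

0.319

δ_A = (0.0111043/0.0112372 − 1)×1000 = (0.988173 − 1)×1000 = -11.827 permil
δ_B = (0.0106155/0.0112372 − 1)×1000 = (0.944675 − 1)×1000 = -55.325 permil
f_A = (δ_mix − δ_B)/(δ_A − δ_B) = (-41.43 − (-55.325))/(-11.827 − (-55.325))
f_A = 13.895 / 43.498 = 0.3194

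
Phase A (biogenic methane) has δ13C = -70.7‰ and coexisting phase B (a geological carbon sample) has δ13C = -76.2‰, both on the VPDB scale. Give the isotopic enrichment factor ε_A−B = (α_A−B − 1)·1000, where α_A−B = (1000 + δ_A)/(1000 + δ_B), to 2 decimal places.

5.95‰

α_A−B = (1000 + -70.7) / (1000 + -76.2) = 929.3 / 923.8 = 1.005954
ε_A−B = (1.005954 − 1) × 1000 = 5.954‰
(The approximation ε ≈ δ_A − δ_B would give 5.5‰.)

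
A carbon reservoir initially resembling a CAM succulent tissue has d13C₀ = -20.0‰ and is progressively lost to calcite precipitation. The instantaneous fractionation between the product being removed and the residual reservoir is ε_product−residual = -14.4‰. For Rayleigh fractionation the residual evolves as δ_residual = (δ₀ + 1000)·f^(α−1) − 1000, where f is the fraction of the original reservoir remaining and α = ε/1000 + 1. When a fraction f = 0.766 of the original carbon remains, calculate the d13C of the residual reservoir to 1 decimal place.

-16.2‰

Rayleigh residual: δ_res = (δ₀ + 1000)·f^(α−1) − 1000
α = ε/1000 + 1 = 0.98560, so α − 1 = -0.01440
f^(α−1) = 0.766^(-0.01440) = 1.003846
δ_res = (-20.0 + 1000) × 1.003846 − 1000 = 983.769 − 1000 = -16.23‰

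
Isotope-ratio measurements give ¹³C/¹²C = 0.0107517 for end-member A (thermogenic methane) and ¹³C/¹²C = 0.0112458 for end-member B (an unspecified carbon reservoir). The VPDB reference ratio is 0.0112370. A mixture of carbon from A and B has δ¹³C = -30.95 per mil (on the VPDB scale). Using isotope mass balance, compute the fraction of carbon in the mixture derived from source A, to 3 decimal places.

δ_A = (0.0107517/0.0112370 − 1)×1000 = (0.956812 − 1)×1000 = -43.188 per mil
δ_B = (0.0112458/0.0112370 − 1)×1000 = (1.000783 − 1)×1000 = 0.783 per mil
f_A = (δ_mix − δ_B)/(δ_A − δ_B) = (-30.95 − (0.783))/(-43.188 − (0.783))
f_A = -31.733 / -43.971 = 0.7217

0.722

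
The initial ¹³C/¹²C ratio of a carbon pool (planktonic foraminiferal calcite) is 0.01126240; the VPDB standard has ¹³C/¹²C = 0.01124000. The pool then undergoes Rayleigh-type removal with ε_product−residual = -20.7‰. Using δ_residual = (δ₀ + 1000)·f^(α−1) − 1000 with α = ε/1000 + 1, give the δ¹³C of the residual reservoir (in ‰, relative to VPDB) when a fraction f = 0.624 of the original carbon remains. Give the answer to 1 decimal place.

11.8‰

δ₀ = (0.01126240/0.01124000 − 1)×1000 = (1.001993 − 1)×1000 = 1.993‰
α − 1 = ε/1000 = -0.0207
f^(α−1) = 0.624^(-0.0207) = 1.009810
δ_res = (1.993 + 1000) × 1.009810 − 1000 = 1011.822 − 1000 = 11.82‰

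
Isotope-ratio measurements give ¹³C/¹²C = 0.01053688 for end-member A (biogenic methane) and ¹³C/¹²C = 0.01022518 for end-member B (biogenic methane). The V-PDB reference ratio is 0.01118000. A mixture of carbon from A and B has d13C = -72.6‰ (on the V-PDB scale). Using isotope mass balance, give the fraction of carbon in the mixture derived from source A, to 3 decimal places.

0.459

δ_A = (0.01053688/0.01118000 − 1)×1000 = (0.942476 − 1)×1000 = -57.524‰
δ_B = (0.01022518/0.01118000 − 1)×1000 = (0.914596 − 1)×1000 = -85.404‰
f_A = (δ_mix − δ_B)/(δ_A − δ_B) = (-72.6 − (-85.404))/(-57.524 − (-85.404))
f_A = 12.804 / 27.880 = 0.4593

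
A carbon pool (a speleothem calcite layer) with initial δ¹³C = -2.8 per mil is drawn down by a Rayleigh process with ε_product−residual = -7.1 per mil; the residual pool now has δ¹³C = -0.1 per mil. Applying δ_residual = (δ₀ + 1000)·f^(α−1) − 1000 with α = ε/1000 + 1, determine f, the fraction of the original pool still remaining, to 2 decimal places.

0.68

α − 1 = ε/1000 = -0.0071
(δ_res + 1000)/(δ₀ + 1000) = (-0.1 + 1000)/(-2.8 + 1000) = 999.9/997.2 = 1.002708
f = 1.002708^(1/-0.0071) = exp(ln(1.002708)/-0.0071) = exp(0.00270/-0.0071)
f = exp(-0.3808) = 0.6833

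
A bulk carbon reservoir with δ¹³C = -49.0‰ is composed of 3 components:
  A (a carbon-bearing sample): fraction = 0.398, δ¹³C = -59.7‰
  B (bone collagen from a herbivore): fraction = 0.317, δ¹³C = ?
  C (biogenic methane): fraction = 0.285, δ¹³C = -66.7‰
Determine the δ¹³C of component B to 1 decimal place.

-19.7‰

Isotope mass balance: δ_bulk = Σ fᵢ·δᵢ.
-49.0 = 0.398×(-59.7) + 0.317×δ_B + 0.285×(-66.7)
0.317·δ_B = -49.0 − (-42.770) = -6.230
δ_B = -6.230 / 0.317 = -19.65‰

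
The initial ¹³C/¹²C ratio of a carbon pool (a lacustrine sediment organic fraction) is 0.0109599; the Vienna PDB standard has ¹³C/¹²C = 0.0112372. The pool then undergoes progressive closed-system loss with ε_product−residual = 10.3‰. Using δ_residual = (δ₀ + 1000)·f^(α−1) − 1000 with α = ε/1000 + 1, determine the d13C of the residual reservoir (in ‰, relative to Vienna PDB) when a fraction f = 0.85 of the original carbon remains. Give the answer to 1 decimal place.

δ₀ = (0.0109599/0.0112372 − 1)×1000 = (0.975323 − 1)×1000 = -24.677‰
α − 1 = ε/1000 = 0.0103
f^(α−1) = 0.85^(0.0103) = 0.998327
δ_res = (-24.677 + 1000) × 0.998327 − 1000 = 973.692 − 1000 = -26.31‰

-26.3‰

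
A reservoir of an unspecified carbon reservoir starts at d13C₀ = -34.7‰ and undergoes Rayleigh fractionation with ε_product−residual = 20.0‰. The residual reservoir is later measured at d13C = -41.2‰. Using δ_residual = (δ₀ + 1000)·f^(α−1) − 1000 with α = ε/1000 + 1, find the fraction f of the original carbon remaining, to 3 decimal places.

0.713

α − 1 = ε/1000 = 0.0200
(δ_res + 1000)/(δ₀ + 1000) = (-41.2 + 1000)/(-34.7 + 1000) = 958.8/965.3 = 0.993266
f = 0.993266^(1/0.0200) = exp(ln(0.993266)/0.0200) = exp(-0.00676/0.0200)
f = exp(-0.3378) = 0.7133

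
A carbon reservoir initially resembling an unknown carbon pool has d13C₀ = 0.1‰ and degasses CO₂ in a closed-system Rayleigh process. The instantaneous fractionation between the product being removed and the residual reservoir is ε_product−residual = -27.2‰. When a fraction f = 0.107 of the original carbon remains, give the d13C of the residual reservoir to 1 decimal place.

Rayleigh residual: δ_res = (δ₀ + 1000)·f^(α−1) − 1000
α = ε/1000 + 1 = 0.97280, so α − 1 = -0.02720
f^(α−1) = 0.107^(-0.02720) = 1.062676
δ_res = (0.1 + 1000) × 1.062676 − 1000 = 1062.782 − 1000 = 62.78‰

62.8‰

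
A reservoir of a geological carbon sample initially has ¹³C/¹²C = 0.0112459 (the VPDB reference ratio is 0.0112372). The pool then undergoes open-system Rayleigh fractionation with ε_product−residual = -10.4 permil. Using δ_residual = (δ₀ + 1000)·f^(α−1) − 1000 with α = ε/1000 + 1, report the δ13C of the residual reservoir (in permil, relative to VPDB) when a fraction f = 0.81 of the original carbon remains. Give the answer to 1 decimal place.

3.0 permil

δ₀ = (0.0112459/0.0112372 − 1)×1000 = (1.000774 − 1)×1000 = 0.774 permil
α − 1 = ε/1000 = -0.0104
f^(α−1) = 0.81^(-0.0104) = 1.002194
δ_res = (0.774 + 1000) × 1.002194 − 1000 = 1002.970 − 1000 = 2.97 permil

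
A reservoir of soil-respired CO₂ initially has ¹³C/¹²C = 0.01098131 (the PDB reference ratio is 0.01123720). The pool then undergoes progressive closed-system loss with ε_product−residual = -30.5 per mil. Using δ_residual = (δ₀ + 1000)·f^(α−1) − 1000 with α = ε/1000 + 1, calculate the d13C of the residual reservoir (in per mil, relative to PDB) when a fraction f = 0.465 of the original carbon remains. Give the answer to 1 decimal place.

0.3 per mil

δ₀ = (0.01098131/0.01123720 − 1)×1000 = (0.977228 − 1)×1000 = -22.772 per mil
α − 1 = ε/1000 = -0.0305
f^(α−1) = 0.465^(-0.0305) = 1.023629
δ_res = (-22.772 + 1000) × 1.023629 − 1000 = 1000.319 − 1000 = 0.32 per mil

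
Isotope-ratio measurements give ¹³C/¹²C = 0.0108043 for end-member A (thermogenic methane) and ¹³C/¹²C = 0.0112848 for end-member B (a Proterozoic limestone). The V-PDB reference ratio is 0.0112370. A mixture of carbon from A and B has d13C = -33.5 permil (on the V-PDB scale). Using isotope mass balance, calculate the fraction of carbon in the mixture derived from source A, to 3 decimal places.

δ_A = (0.0108043/0.0112370 − 1)×1000 = (0.961493 − 1)×1000 = -38.507 permil
δ_B = (0.0112848/0.0112370 − 1)×1000 = (1.004254 − 1)×1000 = 4.254 permil
f_A = (δ_mix − δ_B)/(δ_A − δ_B) = (-33.5 − (4.254))/(-38.507 − (4.254))
f_A = -37.754 / -42.761 = 0.8829

0.883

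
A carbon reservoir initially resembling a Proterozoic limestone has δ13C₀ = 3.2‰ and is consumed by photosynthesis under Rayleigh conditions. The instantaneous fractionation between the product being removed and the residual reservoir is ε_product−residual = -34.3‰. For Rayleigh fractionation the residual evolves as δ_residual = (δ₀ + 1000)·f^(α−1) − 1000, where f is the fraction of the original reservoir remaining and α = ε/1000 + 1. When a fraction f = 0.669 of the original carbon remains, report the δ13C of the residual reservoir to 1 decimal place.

Rayleigh residual: δ_res = (δ₀ + 1000)·f^(α−1) − 1000
α = ε/1000 + 1 = 0.96570, so α − 1 = -0.03430
f^(α−1) = 0.669^(-0.03430) = 1.013883
δ_res = (3.2 + 1000) × 1.013883 − 1000 = 1017.128 − 1000 = 17.13‰

17.1‰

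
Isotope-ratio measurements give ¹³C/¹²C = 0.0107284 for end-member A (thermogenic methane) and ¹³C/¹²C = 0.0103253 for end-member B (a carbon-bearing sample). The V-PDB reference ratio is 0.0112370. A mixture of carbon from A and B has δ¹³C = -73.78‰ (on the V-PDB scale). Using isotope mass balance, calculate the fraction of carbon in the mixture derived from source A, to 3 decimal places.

δ_A = (0.0107284/0.0112370 − 1)×1000 = (0.954739 − 1)×1000 = -45.261‰
δ_B = (0.0103253/0.0112370 − 1)×1000 = (0.918866 − 1)×1000 = -81.134‰
f_A = (δ_mix − δ_B)/(δ_A − δ_B) = (-73.78 − (-81.134))/(-45.261 − (-81.134))
f_A = 7.354 / 35.873 = 0.2050

0.205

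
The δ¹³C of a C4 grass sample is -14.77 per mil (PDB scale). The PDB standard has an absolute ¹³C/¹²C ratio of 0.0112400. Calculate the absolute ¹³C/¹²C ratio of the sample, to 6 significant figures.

0.0110740

R_sample = R_standard × (δ¹³C/1000 + 1)
R_sample = 0.0112400 × (-14.77/1000 + 1) = 0.0112400 × 0.985230
R_sample = 0.0110740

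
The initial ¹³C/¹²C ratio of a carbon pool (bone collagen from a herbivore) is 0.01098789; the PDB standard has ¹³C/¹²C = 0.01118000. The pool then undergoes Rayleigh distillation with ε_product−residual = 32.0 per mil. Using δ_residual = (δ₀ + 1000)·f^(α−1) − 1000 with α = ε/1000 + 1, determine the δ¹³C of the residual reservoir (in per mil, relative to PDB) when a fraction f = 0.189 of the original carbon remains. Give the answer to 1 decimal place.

δ₀ = (0.01098789/0.01118000 − 1)×1000 = (0.982817 − 1)×1000 = -17.183 per mil
α − 1 = ε/1000 = 0.0320
f^(α−1) = 0.189^(0.0320) = 0.948084
δ_res = (-17.183 + 1000) × 0.948084 − 1000 = 931.793 − 1000 = -68.21 per mil

-68.2 per mil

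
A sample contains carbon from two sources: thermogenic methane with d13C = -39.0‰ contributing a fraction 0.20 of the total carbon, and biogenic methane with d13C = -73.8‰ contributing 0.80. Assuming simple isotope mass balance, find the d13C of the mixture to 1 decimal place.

-66.8‰

δ_mix = f_A·δ_A + f_B·δ_B
δ_mix = 0.20 × (-39.0) + 0.80 × (-73.8)
δ_mix = -7.80 + -59.04 = -66.84‰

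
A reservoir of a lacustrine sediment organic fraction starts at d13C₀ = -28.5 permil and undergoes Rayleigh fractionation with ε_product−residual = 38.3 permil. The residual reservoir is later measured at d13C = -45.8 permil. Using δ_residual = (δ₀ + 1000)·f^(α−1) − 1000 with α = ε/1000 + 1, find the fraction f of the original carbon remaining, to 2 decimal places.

0.63

α − 1 = ε/1000 = 0.0383
(δ_res + 1000)/(δ₀ + 1000) = (-45.8 + 1000)/(-28.5 + 1000) = 954.2/971.5 = 0.982192
f = 0.982192^(1/0.0383) = exp(ln(0.982192)/0.0383) = exp(-0.01797/0.0383)
f = exp(-0.4691) = 0.6255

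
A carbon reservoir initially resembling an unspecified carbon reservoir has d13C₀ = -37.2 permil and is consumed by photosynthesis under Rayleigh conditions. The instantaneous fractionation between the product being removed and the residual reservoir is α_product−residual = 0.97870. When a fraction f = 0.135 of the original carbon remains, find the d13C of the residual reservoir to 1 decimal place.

4.8 permil

Rayleigh residual: δ_res = (δ₀ + 1000)·f^(α−1) − 1000
α − 1 = -0.02130
f^(α−1) = 0.135^(-0.02130) = 1.043576
δ_res = (-37.2 + 1000) × 1.043576 − 1000 = 1004.755 − 1000 = 4.75 permil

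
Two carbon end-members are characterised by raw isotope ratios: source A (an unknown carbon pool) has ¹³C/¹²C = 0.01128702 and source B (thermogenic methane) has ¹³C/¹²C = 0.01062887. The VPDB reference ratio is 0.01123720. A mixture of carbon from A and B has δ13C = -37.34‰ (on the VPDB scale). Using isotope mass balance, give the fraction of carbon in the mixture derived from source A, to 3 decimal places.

0.287

δ_A = (0.01128702/0.01123720 − 1)×1000 = (1.004433 − 1)×1000 = 4.433‰
δ_B = (0.01062887/0.01123720 − 1)×1000 = (0.945865 − 1)×1000 = -54.135‰
f_A = (δ_mix − δ_B)/(δ_A − δ_B) = (-37.34 − (-54.135))/(4.433 − (-54.135))
f_A = 16.795 / 58.569 = 0.2868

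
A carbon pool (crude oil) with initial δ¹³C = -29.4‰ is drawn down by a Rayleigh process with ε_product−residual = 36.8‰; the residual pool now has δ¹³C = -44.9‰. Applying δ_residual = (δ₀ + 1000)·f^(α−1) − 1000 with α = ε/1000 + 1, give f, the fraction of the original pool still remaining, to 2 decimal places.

α − 1 = ε/1000 = 0.0368
(δ_res + 1000)/(δ₀ + 1000) = (-44.9 + 1000)/(-29.4 + 1000) = 955.1/970.6 = 0.984030
f = 0.984030^(1/0.0368) = exp(ln(0.984030)/0.0368) = exp(-0.01610/0.0368)
f = exp(-0.4375) = 0.6457

0.65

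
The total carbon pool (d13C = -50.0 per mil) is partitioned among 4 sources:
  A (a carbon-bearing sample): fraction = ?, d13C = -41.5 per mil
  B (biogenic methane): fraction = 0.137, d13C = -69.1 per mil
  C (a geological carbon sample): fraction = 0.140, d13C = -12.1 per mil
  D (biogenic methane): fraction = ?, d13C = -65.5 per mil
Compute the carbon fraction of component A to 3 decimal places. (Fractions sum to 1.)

0.355

Let f_A and f_D be the unknown fractions; fractions sum to 1 so f_A + f_D = 0.723.
Mass balance: Σ fᵢ·δᵢ = δ_bulk ⇒ f_A·(-41.5) + f_D·(-65.5) = -50.0 − (-11.161) = -38.839
Substitute f_D = 0.723 − f_A:
f_A·(-41.5 − -65.5) = -38.839 − 0.723×(-65.5) = 8.517
f_A = 8.517 / 24.0 = 0.3549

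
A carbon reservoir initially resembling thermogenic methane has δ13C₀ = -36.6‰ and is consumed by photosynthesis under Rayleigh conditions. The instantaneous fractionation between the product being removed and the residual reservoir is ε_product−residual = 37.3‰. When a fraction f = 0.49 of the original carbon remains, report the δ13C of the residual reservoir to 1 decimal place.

Rayleigh residual: δ_res = (δ₀ + 1000)·f^(α−1) − 1000
α = ε/1000 + 1 = 1.03730, so α − 1 = 0.03730
f^(α−1) = 0.49^(0.03730) = 0.973743
δ_res = (-36.6 + 1000) × 0.973743 − 1000 = 938.104 − 1000 = -61.90‰

-61.9‰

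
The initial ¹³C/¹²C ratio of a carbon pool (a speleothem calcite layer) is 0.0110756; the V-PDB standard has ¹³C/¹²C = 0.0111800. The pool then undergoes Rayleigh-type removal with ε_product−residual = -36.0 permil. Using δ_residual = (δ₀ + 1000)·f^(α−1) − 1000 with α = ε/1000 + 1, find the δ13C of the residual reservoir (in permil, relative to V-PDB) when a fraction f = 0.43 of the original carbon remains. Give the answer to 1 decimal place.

δ₀ = (0.0110756/0.0111800 − 1)×1000 = (0.990662 − 1)×1000 = -9.338 permil
α − 1 = ε/1000 = -0.0360
f^(α−1) = 0.43^(-0.0360) = 1.030849
δ_res = (-9.338 + 1000) × 1.030849 − 1000 = 1021.223 − 1000 = 21.22 permil

21.2 permil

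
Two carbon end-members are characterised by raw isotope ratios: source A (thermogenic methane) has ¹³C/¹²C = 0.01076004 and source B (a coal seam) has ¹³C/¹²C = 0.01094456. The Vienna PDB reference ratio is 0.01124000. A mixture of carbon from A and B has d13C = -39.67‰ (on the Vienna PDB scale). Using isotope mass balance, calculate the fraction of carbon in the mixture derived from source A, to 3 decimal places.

0.815

δ_A = (0.01076004/0.01124000 − 1)×1000 = (0.957299 − 1)×1000 = -42.701‰
δ_B = (0.01094456/0.01124000 − 1)×1000 = (0.973715 − 1)×1000 = -26.285‰
f_A = (δ_mix − δ_B)/(δ_A − δ_B) = (-39.67 − (-26.285))/(-42.701 − (-26.285))
f_A = -13.385 / -16.416 = 0.8154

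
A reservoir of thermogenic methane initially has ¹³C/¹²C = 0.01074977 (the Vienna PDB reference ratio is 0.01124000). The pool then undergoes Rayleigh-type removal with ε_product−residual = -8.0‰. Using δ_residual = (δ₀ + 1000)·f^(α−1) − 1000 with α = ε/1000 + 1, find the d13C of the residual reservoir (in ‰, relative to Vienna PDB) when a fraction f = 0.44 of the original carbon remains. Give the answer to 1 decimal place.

δ₀ = (0.01074977/0.01124000 − 1)×1000 = (0.956385 − 1)×1000 = -43.615‰
α − 1 = ε/1000 = -0.0080
f^(α−1) = 0.44^(-0.0080) = 1.006589
δ_res = (-43.615 + 1000) × 1.006589 − 1000 = 962.687 − 1000 = -37.31‰

-37.3‰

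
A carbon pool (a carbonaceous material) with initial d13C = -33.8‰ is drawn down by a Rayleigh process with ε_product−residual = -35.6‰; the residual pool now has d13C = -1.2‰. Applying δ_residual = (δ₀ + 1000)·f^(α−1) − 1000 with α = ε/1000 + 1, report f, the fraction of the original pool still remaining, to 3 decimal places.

α − 1 = ε/1000 = -0.0356
(δ_res + 1000)/(δ₀ + 1000) = (-1.2 + 1000)/(-33.8 + 1000) = 998.8/966.2 = 1.033740
f = 1.033740^(1/-0.0356) = exp(ln(1.033740)/-0.0356) = exp(0.03318/-0.0356)
f = exp(-0.9321) = 0.3937

0.394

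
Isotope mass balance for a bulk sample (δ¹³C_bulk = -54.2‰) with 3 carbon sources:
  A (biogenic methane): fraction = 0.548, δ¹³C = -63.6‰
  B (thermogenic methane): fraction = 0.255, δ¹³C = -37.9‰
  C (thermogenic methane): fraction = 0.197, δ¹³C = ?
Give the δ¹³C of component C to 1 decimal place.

Isotope mass balance: δ_bulk = Σ fᵢ·δᵢ.
-54.2 = 0.548×(-63.6) + 0.255×(-37.9) + 0.197×δ_C
0.197·δ_C = -54.2 − (-44.517) = -9.683
δ_C = -9.683 / 0.197 = -49.15‰

-49.2‰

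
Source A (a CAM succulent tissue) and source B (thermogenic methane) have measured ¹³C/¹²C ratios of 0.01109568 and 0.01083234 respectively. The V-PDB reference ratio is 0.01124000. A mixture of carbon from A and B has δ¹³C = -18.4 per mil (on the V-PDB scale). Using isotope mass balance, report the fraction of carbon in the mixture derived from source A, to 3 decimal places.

δ_A = (0.01109568/0.01124000 − 1)×1000 = (0.987160 − 1)×1000 = -12.840 per mil
δ_B = (0.01083234/0.01124000 − 1)×1000 = (0.963731 − 1)×1000 = -36.269 per mil
f_A = (δ_mix − δ_B)/(δ_A − δ_B) = (-18.4 − (-36.269))/(-12.840 − (-36.269))
f_A = 17.869 / 23.429 = 0.7627

0.763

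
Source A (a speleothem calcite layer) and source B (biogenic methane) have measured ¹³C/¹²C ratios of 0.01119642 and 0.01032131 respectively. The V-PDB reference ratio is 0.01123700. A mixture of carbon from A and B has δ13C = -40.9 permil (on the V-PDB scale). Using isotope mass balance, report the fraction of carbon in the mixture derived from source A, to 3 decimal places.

0.521

δ_A = (0.01119642/0.01123700 − 1)×1000 = (0.996389 − 1)×1000 = -3.611 permil
δ_B = (0.01032131/0.01123700 − 1)×1000 = (0.918511 − 1)×1000 = -81.489 permil
f_A = (δ_mix − δ_B)/(δ_A − δ_B) = (-40.9 − (-81.489))/(-3.611 − (-81.489))
f_A = 40.589 / 77.878 = 0.5212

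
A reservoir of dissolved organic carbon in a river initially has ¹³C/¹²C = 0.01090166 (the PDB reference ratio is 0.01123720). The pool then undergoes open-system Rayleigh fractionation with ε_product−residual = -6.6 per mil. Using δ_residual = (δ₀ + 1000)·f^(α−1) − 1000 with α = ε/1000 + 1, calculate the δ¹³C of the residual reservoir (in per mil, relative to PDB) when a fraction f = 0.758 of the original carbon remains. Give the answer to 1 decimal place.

-28.1 per mil

δ₀ = (0.01090166/0.01123720 − 1)×1000 = (0.970140 − 1)×1000 = -29.860 per mil
α − 1 = ε/1000 = -0.0066
f^(α−1) = 0.758^(-0.0066) = 1.001830
δ_res = (-29.860 + 1000) × 1.001830 − 1000 = 971.916 − 1000 = -28.08 per mil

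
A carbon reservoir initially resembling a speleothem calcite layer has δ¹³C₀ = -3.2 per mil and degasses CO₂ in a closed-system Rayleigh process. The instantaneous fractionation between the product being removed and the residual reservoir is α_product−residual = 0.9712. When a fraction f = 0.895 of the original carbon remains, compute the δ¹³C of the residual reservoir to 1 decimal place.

Rayleigh residual: δ_res = (δ₀ + 1000)·f^(α−1) − 1000
α − 1 = -0.02880
f^(α−1) = 0.895^(-0.02880) = 1.003200
δ_res = (-3.2 + 1000) × 1.003200 − 1000 = 999.990 − 1000 = -0.01 per mil

0.0 per mil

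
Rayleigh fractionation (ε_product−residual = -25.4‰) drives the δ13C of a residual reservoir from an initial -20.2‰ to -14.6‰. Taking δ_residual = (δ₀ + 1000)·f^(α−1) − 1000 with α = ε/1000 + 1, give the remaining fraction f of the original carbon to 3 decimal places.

0.799

α − 1 = ε/1000 = -0.0254
(δ_res + 1000)/(δ₀ + 1000) = (-14.6 + 1000)/(-20.2 + 1000) = 985.4/979.8 = 1.005715
f = 1.005715^(1/-0.0254) = exp(ln(1.005715)/-0.0254) = exp(0.00570/-0.0254)
f = exp(-0.2244) = 0.7990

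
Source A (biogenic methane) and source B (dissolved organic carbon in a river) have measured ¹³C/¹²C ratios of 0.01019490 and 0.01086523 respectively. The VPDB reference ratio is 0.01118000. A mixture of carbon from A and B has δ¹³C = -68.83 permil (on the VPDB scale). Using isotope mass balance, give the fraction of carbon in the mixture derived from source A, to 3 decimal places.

δ_A = (0.01019490/0.01118000 − 1)×1000 = (0.911887 − 1)×1000 = -88.113 permil
δ_B = (0.01086523/0.01118000 − 1)×1000 = (0.971845 − 1)×1000 = -28.155 permil
f_A = (δ_mix − δ_B)/(δ_A − δ_B) = (-68.83 − (-28.155))/(-88.113 − (-28.155))
f_A = -40.675 / -59.958 = 0.6784

0.678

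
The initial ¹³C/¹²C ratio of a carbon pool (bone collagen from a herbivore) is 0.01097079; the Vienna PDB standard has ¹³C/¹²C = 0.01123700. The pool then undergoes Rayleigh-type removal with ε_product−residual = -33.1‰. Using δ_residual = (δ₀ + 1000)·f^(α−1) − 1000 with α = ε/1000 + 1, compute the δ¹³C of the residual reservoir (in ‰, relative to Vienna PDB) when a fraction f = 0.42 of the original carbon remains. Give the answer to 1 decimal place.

4.7‰

δ₀ = (0.01097079/0.01123700 − 1)×1000 = (0.976310 − 1)×1000 = -23.690‰
α − 1 = ε/1000 = -0.0331
f^(α−1) = 0.42^(-0.0331) = 1.029130
δ_res = (-23.690 + 1000) × 1.029130 − 1000 = 1004.750 − 1000 = 4.75‰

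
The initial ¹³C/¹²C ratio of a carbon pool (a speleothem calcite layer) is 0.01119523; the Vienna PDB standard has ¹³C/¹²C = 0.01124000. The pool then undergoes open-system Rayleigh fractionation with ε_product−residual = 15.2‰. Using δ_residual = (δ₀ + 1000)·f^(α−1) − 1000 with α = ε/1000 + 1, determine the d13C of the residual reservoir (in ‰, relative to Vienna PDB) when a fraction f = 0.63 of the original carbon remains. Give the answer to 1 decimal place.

δ₀ = (0.01119523/0.01124000 − 1)×1000 = (0.996017 − 1)×1000 = -3.983‰
α − 1 = ε/1000 = 0.0152
f^(α−1) = 0.63^(0.0152) = 0.993002
δ_res = (-3.983 + 1000) × 0.993002 − 1000 = 989.046 − 1000 = -10.95‰

-11.0‰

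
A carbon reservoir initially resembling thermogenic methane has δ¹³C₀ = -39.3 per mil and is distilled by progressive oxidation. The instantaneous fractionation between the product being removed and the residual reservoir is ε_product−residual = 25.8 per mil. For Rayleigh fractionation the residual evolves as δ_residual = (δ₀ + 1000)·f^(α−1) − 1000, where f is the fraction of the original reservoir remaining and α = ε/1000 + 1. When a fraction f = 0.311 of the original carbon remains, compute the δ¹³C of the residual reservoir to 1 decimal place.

-67.8 per mil

Rayleigh residual: δ_res = (δ₀ + 1000)·f^(α−1) − 1000
α = ε/1000 + 1 = 1.02580, so α − 1 = 0.02580
f^(α−1) = 0.311^(0.02580) = 0.970316
δ_res = (-39.3 + 1000) × 0.970316 − 1000 = 932.183 − 1000 = -67.82 per mil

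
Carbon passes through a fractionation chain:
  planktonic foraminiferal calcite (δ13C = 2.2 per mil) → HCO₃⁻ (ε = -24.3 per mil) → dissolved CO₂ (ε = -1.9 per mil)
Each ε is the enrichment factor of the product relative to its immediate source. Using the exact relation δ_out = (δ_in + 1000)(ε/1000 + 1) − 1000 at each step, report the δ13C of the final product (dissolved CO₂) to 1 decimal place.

-24.0 per mil

step 1: δ = (2.20 + 1000)·(-24.3/1000 + 1) − 1000 = -22.15 per mil
step 2: δ = (-22.15 + 1000)·(-1.9/1000 + 1) − 1000 = -24.01 per mil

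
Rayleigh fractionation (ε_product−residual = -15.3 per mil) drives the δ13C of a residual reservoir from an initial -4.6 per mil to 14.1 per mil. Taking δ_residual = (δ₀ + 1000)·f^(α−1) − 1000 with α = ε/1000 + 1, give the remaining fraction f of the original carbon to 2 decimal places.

0.30

α − 1 = ε/1000 = -0.0153
(δ_res + 1000)/(δ₀ + 1000) = (14.1 + 1000)/(-4.6 + 1000) = 1014.1/995.4 = 1.018786
f = 1.018786^(1/-0.0153) = exp(ln(1.018786)/-0.0153) = exp(0.01861/-0.0153)
f = exp(-1.2165) = 0.2963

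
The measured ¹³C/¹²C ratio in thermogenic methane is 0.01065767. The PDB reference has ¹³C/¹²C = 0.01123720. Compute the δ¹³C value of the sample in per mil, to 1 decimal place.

δ¹³C = (R_sample / R_standard − 1) × 1000
R_sample / R_standard = 0.01065767 / 0.01123720 = 0.948428
δ¹³C = (0.948428 − 1) × 1000 = -51.57 per mil

-51.6 per mil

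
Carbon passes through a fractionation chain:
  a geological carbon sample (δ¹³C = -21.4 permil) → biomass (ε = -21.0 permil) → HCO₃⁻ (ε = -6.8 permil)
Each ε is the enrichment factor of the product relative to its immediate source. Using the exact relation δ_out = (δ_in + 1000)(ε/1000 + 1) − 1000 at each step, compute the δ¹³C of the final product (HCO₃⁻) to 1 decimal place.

-48.5 permil

step 1: δ = (-21.40 + 1000)·(-21.0/1000 + 1) − 1000 = -41.95 permil
step 2: δ = (-41.95 + 1000)·(-6.8/1000 + 1) − 1000 = -48.47 permil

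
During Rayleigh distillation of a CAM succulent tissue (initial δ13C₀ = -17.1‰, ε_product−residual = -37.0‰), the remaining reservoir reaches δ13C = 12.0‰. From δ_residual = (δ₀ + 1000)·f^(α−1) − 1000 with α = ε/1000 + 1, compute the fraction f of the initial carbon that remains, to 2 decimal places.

0.45

α − 1 = ε/1000 = -0.0370
(δ_res + 1000)/(δ₀ + 1000) = (12.0 + 1000)/(-17.1 + 1000) = 1012.0/982.9 = 1.029606
f = 1.029606^(1/-0.0370) = exp(ln(1.029606)/-0.0370) = exp(0.02918/-0.0370)
f = exp(-0.7886) = 0.4545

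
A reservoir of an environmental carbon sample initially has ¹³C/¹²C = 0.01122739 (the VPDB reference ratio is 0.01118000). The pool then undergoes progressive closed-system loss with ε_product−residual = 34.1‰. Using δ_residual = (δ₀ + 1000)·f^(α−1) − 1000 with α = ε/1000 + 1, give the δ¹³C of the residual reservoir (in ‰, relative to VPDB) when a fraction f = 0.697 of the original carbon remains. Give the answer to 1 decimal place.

-8.0‰

δ₀ = (0.01122739/0.01118000 − 1)×1000 = (1.004239 − 1)×1000 = 4.239‰
α − 1 = ε/1000 = 0.0341
f^(α−1) = 0.697^(0.0341) = 0.987766
δ_res = (4.239 + 1000) × 0.987766 − 1000 = 991.953 − 1000 = -8.05‰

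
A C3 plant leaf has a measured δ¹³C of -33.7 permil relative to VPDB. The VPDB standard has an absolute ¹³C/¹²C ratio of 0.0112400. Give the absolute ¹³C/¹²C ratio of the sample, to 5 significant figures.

R_sample = R_standard × (δ¹³C/1000 + 1)
R_sample = 0.0112400 × (-33.7/1000 + 1) = 0.0112400 × 0.966300
R_sample = 0.0108612

0.010861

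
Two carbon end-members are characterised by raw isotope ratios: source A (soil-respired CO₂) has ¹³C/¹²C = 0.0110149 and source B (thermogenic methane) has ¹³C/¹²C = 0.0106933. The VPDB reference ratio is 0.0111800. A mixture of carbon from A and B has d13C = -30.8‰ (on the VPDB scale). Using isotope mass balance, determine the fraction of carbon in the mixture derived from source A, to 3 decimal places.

δ_A = (0.0110149/0.0111800 − 1)×1000 = (0.985233 − 1)×1000 = -14.767‰
δ_B = (0.0106933/0.0111800 − 1)×1000 = (0.956467 − 1)×1000 = -43.533‰
f_A = (δ_mix − δ_B)/(δ_A − δ_B) = (-30.8 − (-43.533))/(-14.767 − (-43.533))
f_A = 12.733 / 28.766 = 0.4426

0.443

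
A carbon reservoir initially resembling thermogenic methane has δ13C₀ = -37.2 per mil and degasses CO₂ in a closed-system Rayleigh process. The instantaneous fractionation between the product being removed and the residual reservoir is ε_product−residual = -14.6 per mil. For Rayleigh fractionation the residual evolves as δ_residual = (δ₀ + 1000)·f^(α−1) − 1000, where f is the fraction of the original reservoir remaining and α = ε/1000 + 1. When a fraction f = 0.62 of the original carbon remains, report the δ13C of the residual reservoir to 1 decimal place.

Rayleigh residual: δ_res = (δ₀ + 1000)·f^(α−1) − 1000
α = ε/1000 + 1 = 0.98540, so α − 1 = -0.01460
f^(α−1) = 0.62^(-0.01460) = 1.007004
δ_res = (-37.2 + 1000) × 1.007004 − 1000 = 969.543 − 1000 = -30.46 per mil

-30.5 per mil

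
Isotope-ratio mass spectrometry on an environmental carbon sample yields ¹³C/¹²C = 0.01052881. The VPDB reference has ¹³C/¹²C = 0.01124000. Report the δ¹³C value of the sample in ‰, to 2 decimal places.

-63.27‰

δ¹³C = (R_sample / R_standard − 1) × 1000
R_sample / R_standard = 0.01052881 / 0.01124000 = 0.936727
δ¹³C = (0.936727 − 1) × 1000 = -63.273‰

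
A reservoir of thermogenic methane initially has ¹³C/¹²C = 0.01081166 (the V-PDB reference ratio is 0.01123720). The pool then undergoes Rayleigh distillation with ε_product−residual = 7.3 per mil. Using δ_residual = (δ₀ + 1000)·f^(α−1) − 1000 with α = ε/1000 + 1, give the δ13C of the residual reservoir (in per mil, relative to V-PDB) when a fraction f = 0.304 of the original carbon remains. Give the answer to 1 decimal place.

δ₀ = (0.01081166/0.01123720 − 1)×1000 = (0.962131 − 1)×1000 = -37.869 per mil
α − 1 = ε/1000 = 0.0073
f^(α−1) = 0.304^(0.0073) = 0.991345
δ_res = (-37.869 + 1000) × 0.991345 − 1000 = 953.804 − 1000 = -46.20 per mil

-46.2 per mil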